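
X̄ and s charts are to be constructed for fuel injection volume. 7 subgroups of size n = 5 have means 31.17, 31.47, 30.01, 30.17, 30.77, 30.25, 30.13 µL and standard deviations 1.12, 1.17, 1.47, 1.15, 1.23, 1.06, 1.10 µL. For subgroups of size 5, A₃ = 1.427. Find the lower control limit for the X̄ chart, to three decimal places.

28.875

X̄̄ = (31.17 + 31.47 + 30.01 + 30.17 + 30.77 + 30.25 + 30.13) / 7 = 30.5671
s̄ = (1.12 + 1.17 + 1.47 + 1.15 + 1.23 + 1.06 + 1.10) / 7 = 1.1857
LCL = X̄̄ − A₃·s̄ = 30.5671 − 1.427 × 1.1857 = 28.8751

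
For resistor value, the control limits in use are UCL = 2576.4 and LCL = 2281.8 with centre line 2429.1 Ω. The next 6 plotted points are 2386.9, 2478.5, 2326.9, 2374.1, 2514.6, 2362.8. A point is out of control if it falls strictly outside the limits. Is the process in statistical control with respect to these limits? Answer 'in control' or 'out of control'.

in control

All 6 points lie within [2281.8, 2576.4].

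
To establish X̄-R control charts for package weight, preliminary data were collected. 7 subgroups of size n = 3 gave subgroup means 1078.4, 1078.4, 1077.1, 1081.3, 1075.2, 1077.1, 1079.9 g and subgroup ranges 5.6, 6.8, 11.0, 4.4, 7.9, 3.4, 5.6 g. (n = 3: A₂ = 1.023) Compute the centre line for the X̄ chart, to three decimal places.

X̄̄ = (1078.4 + 1078.4 + 1077.1 + 1081.3 + 1075.2 + 1077.1 + 1079.9) / 7 = 7547.4000 / 7 = 1078.2000
CL = X̄̄ = 1078.2000

1078.200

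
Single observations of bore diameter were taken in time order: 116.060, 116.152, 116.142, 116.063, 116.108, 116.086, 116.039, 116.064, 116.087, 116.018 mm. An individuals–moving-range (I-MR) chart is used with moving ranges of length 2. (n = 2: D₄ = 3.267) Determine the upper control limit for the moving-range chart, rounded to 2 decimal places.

0.15

Moving ranges: 0.092, 0.010, 0.079, 0.045, 0.022, 0.047, 0.025, 0.023, 0.069; M̄R̄ = 0.4120 / 9 = 0.0458
UCL_MR = D₄·M̄R̄ = 3.267 × 0.0458 = 0.1496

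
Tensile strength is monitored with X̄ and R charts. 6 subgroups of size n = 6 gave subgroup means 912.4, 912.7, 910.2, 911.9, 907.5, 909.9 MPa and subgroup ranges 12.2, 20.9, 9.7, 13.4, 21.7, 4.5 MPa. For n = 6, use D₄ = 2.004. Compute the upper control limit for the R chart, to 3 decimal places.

R̄ = (12.2 + 20.9 + 9.7 + 13.4 + 21.7 + 4.5) / 6 = 82.4000 / 6 = 13.7333
UCL_R = D₄·R̄ = 2.004 × 13.7333 = 27.5216

27.522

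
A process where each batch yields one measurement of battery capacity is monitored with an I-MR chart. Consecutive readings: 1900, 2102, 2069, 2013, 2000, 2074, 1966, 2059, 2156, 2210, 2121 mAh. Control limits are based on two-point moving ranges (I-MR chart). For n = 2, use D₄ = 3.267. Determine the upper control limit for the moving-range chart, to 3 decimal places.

Moving ranges: 202, 33, 56, 13, 74, 108, 93, 97, 54, 89; M̄R̄ = 819.0000 / 10 = 81.9000
UCL_MR = D₄·M̄R̄ = 3.267 × 81.9000 = 267.5673

267.567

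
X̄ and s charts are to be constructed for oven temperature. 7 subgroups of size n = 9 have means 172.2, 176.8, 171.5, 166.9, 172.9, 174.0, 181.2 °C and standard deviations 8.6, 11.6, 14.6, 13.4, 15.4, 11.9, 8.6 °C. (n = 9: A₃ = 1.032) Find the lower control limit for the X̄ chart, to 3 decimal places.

161.244

X̄̄ = (172.2 + 176.8 + 171.5 + 166.9 + 172.9 + 174.0 + 181.2) / 7 = 173.6429
s̄ = (8.6 + 11.6 + 14.6 + 13.4 + 15.4 + 11.9 + 8.6) / 7 = 12.0143
LCL = X̄̄ − A₃·s̄ = 173.6429 − 1.032 × 12.0143 = 161.2441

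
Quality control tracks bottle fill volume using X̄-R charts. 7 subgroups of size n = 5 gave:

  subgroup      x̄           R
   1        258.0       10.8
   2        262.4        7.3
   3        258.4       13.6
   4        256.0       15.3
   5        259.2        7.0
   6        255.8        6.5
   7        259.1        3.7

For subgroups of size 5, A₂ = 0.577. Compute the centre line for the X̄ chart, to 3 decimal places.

258.414

X̄̄ = (258.0 + 262.4 + 258.4 + 256.0 + 259.2 + 255.8 + 259.1) / 7 = 1808.9000 / 7 = 258.4143
CL = X̄̄ = 258.4143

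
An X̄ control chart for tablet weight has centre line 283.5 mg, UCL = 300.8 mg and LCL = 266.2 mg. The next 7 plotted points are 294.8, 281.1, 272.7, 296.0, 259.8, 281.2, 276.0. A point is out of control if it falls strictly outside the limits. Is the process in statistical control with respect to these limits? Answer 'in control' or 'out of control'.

out of control

Compare each point to [266.2, 300.8]: sample 5 = 259.8 < LCL.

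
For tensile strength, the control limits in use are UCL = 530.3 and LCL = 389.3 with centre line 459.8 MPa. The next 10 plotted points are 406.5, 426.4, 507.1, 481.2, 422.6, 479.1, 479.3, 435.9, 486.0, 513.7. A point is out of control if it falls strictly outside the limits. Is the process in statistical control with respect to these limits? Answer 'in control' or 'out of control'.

in control

All 10 points lie within [389.3, 530.3].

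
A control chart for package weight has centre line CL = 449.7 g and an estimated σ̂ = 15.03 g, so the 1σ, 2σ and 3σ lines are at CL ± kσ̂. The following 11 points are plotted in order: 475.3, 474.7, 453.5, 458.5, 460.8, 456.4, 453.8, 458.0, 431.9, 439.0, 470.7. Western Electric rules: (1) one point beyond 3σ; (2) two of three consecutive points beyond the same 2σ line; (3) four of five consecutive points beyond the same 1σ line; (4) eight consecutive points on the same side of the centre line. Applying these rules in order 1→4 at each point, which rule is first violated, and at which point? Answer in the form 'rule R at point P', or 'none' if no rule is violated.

Zone of each point (C = within 1σ̂, B = 1σ̂–2σ̂, A = 2σ̂–3σ̂, * = beyond 3σ̂; sign = side of CL): 1:+B, 2:+B, 3:+C, 4:+C, 5:+C, 6:+C, 7:+C, 8:+C, 9:-B, 10:-C, 11:+B
Rule 4 (eight consecutive points on the same side of the centre line) is satisfied at point 8.

rule 4 at point 8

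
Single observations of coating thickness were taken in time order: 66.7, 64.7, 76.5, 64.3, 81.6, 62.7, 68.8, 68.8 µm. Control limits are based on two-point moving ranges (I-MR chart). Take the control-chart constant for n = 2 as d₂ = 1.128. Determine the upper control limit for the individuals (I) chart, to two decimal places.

X̄ = (66.7 + 64.7 + 76.5 + 64.3 + 81.6 + 62.7 + 68.8 + 68.8) / 8 = 69.2625
Moving ranges: 2.0, 11.8, 12.2, 17.3, 18.9, 6.1, 0.0; M̄R̄ = 68.3000 / 7 = 9.7571
UCL = X̄ + 3·M̄R̄/d₂ = 69.2625 + 3 × 9.7571 / 1.128 = 95.2123

95.21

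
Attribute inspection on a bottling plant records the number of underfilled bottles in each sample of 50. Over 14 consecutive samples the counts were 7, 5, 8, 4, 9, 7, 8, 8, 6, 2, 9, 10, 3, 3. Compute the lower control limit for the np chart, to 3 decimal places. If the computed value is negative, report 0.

p̄ = Σdᵢ / (k·n) = 89 / (14 × 50) = 0.12714
LCL = np̄ − 3·√(np̄(1−p̄)) = 6.3571 − 3 × 2.3556 = -0.7097 → 0 (negative, so LCL = 0)

0.000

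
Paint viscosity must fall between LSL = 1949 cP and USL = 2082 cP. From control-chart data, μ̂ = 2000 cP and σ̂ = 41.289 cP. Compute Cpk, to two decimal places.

0.41

Cpu = (USL − μ̂) / (3σ̂) = (2082 − 2000) / (3 × 41.289) = 0.6620; Cpl = (μ̂ − LSL) / (3σ̂) = (2000 − 1949) / (3 × 41.289) = 0.4117; Cpk = min(Cpu, Cpl) = 0.4117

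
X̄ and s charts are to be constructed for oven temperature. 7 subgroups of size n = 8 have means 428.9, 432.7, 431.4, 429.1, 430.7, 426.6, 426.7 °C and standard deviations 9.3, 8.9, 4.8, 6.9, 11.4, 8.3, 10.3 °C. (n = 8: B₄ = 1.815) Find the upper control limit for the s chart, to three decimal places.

15.531

s̄ = (9.3 + 8.9 + 4.8 + 6.9 + 11.4 + 8.3 + 10.3) / 7 = 8.5571
UCL_s = B₄·s̄ = 1.815 × 8.5571 = 15.5312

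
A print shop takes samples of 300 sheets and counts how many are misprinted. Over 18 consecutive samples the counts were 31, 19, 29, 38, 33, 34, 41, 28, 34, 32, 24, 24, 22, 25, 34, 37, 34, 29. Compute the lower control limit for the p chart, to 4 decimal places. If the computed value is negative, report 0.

0.0492

p̄ = Σdᵢ / (k·n) = 548 / (18 × 300) = 0.10148
LCL = p̄ − 3·√(p̄(1−p̄)/n) = 0.10148 − 3 × 0.01743 = 0.04918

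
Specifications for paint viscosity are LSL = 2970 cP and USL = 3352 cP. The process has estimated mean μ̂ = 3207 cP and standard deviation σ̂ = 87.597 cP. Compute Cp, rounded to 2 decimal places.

Cp = (USL − LSL) / (6σ̂) = (3352 − 2970) / (6 × 87.597) = 382.0000 / 525.5820 = 0.7268

0.73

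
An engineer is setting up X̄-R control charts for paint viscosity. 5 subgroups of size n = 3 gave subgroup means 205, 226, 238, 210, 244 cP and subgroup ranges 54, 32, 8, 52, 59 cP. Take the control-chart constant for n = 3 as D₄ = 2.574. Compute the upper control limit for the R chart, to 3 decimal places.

R̄ = (54 + 32 + 8 + 52 + 59) / 5 = 205.0000 / 5 = 41.0000
UCL_R = D₄·R̄ = 2.574 × 41.0000 = 105.5340

105.534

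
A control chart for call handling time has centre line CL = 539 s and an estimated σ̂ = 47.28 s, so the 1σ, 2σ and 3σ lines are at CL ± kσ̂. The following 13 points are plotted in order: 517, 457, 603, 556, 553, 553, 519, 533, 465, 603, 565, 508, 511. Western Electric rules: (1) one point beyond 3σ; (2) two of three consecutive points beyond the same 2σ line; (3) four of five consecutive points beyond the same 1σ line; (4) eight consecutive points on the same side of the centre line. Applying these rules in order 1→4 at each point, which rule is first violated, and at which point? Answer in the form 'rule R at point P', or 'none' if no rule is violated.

none

Zone of each point (C = within 1σ̂, B = 1σ̂–2σ̂, A = 2σ̂–3σ̂, * = beyond 3σ̂; sign = side of CL): 1:-C, 2:-B, 3:+B, 4:+C, 5:+C, 6:+C, 7:-C, 8:-C, 9:-B, 10:+B, 11:+C, 12:-C, 13:-C
No rule fires across all 13 points.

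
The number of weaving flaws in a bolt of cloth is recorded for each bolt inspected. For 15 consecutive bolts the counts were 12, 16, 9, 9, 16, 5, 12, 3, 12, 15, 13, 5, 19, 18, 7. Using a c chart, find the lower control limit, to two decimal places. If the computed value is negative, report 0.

c̄ = (12 + 16 + 9 + 9 + 16 + 5 + 12 + 3 + 12 + 15 + 13 + 5 + 19 + 18 + 7) / 15 = 171 / 15 = 11.4000
LCL = c̄ − 3√c̄ = 11.4000 − 3 × 3.3764 = 1.2708

1.27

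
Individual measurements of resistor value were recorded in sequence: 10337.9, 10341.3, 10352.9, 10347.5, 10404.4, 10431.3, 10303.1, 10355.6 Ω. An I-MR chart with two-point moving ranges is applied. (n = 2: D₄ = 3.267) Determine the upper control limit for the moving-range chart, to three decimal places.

Moving ranges: 3.4, 11.6, 5.4, 56.9, 26.9, 128.2, 52.5; M̄R̄ = 284.9000 / 7 = 40.7000
UCL_MR = D₄·M̄R̄ = 3.267 × 40.7000 = 132.9669

132.967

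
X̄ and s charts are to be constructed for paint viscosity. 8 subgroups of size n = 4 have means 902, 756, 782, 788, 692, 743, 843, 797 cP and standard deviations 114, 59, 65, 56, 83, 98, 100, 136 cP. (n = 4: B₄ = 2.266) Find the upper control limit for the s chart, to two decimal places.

201.39

s̄ = (114 + 59 + 65 + 56 + 83 + 98 + 100 + 136) / 8 = 88.8750
UCL_s = B₄·s̄ = 2.266 × 88.8750 = 201.3907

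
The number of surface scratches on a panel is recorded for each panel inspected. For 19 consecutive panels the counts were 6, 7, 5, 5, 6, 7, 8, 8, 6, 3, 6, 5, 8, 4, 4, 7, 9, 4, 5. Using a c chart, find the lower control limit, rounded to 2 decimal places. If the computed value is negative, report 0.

c̄ = (6 + 7 + 5 + 5 + 6 + 7 + 8 + 8 + 6 + 3 + 6 + 5 + 8 + 4 + 4 + 7 + 9 + 4 + 5) / 19 = 113 / 19 = 5.9474
LCL = c̄ − 3√c̄ = 5.9474 − 3 × 2.4387 = -1.3688 → 0 (cannot be negative)

0.00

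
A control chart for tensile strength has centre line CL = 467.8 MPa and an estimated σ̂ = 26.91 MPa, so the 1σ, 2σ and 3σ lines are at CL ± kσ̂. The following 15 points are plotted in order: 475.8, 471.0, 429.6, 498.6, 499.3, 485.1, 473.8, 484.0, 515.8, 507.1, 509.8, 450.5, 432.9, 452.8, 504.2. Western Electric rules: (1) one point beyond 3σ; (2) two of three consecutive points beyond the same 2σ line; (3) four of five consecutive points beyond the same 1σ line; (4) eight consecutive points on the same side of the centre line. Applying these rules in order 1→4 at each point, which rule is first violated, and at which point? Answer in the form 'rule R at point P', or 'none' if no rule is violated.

rule 4 at point 11

Zone of each point (C = within 1σ̂, B = 1σ̂–2σ̂, A = 2σ̂–3σ̂, * = beyond 3σ̂; sign = side of CL): 1:+C, 2:+C, 3:-B, 4:+B, 5:+B, 6:+C, 7:+C, 8:+C, 9:+B, 10:+B, 11:+B, 12:-C, 13:-B, 14:-C, 15:+B
Rule 4 (eight consecutive points on the same side of the centre line) is satisfied at point 11.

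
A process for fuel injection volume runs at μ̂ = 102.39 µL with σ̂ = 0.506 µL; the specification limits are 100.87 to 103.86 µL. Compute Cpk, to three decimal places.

0.968

Cpu = (USL − μ̂) / (3σ̂) = (103.86 − 102.39) / (3 × 0.506) = 0.9684; Cpl = (μ̂ − LSL) / (3σ̂) = (102.39 − 100.87) / (3 × 0.506) = 1.0013; Cpk = min(Cpu, Cpl) = 0.9684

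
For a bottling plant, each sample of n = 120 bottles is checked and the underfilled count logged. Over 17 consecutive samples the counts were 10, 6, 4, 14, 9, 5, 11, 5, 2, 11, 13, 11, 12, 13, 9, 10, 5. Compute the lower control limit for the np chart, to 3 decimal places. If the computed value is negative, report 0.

p̄ = Σdᵢ / (k·n) = 150 / (17 × 120) = 0.07353
LCL = np̄ − 3·√(np̄(1−p̄)) = 8.8235 − 3 × 2.8592 = 0.2461

0.246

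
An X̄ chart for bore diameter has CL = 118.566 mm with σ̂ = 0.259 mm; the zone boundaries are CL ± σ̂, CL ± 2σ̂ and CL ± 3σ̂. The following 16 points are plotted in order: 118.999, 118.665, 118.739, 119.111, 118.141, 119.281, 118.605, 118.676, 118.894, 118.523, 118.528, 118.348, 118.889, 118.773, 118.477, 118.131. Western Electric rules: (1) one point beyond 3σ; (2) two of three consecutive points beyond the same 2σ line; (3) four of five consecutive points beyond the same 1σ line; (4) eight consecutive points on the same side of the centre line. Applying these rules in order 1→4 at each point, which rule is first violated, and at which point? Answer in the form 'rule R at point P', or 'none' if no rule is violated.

Zone of each point (C = within 1σ̂, B = 1σ̂–2σ̂, A = 2σ̂–3σ̂, * = beyond 3σ̂; sign = side of CL): 1:+B, 2:+C, 3:+C, 4:+A, 5:-B, 6:+A, 7:+C, 8:+C, 9:+B, 10:-C, 11:-C, 12:-C, 13:+B, 14:+C, 15:-C, 16:-B
Rule 2 (two of three consecutive points beyond the same 2σ limit) is satisfied at point 6.

rule 2 at point 6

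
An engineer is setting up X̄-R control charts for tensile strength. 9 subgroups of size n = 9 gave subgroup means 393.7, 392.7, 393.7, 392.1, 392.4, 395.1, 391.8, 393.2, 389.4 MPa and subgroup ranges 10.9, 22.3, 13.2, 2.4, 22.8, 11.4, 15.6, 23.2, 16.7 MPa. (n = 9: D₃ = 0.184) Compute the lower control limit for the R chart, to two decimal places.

R̄ = (10.9 + 22.3 + 13.2 + 2.4 + 22.8 + 11.4 + 15.6 + 23.2 + 16.7) / 9 = 138.5000 / 9 = 15.3889
LCL_R = D₃·R̄ = 0.184 × 15.3889 = 2.8316

2.83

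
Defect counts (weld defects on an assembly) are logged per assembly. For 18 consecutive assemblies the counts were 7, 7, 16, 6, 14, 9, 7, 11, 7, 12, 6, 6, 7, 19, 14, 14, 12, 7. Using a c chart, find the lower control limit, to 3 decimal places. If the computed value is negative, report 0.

0.542

c̄ = (7 + 7 + 16 + 6 + 14 + 9 + 7 + 11 + 7 + 12 + 6 + 6 + 7 + 19 + 14 + 14 + 12 + 7) / 18 = 181 / 18 = 10.0556
LCL = c̄ − 3√c̄ = 10.0556 − 3 × 3.1710 = 0.5424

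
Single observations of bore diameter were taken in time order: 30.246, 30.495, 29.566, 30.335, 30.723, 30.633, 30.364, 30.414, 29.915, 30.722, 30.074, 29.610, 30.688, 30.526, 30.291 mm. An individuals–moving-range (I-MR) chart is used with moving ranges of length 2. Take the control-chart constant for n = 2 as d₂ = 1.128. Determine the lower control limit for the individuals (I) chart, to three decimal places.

29.046

X̄ = (30.246 + 30.495 + 29.566 + 30.335 + 30.723 + 30.633 + 30.364 + 30.414 + 29.915 + 30.722 + 30.074 + 29.610 + 30.688 + 30.526 + 30.291) / 15 = 30.3068
Moving ranges: 0.249, 0.929, 0.769, 0.388, 0.090, 0.269, 0.050, 0.499, 0.807, 0.648, 0.464, 1.078, 0.162, 0.235; M̄R̄ = 6.6370 / 14 = 0.4741
LCL = X̄ − 3·M̄R̄/d₂ = 30.3068 − 3 × 0.4741 / 1.128 = 29.0460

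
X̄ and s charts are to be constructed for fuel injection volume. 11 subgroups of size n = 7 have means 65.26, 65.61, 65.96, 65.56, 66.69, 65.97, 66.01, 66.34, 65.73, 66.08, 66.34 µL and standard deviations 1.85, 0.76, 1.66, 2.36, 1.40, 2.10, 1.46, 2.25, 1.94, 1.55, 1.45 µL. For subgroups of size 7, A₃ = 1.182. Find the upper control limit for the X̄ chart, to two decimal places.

X̄̄ = (65.26 + 65.61 + 65.96 + 65.56 + 66.69 + 65.97 + 66.01 + 66.34 + 65.73 + 66.08 + 66.34) / 11 = 65.9591
s̄ = (1.85 + 0.76 + 1.66 + 2.36 + 1.40 + 2.10 + 1.46 + 2.25 + 1.94 + 1.55 + 1.45) / 11 = 1.7073
UCL = X̄̄ + A₃·s̄ = 65.9591 + 1.182 × 1.7073 = 67.9771

67.98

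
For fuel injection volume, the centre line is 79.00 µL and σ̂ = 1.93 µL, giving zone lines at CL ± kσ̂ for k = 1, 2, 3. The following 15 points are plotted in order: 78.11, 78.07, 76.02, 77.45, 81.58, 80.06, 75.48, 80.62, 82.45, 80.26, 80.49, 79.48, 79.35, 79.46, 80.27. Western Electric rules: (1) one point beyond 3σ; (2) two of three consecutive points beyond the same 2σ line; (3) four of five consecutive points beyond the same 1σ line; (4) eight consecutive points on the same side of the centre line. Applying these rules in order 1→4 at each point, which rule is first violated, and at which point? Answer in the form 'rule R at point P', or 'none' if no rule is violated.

Zone of each point (C = within 1σ̂, B = 1σ̂–2σ̂, A = 2σ̂–3σ̂, * = beyond 3σ̂; sign = side of CL): 1:-C, 2:-C, 3:-B, 4:-C, 5:+B, 6:+C, 7:-B, 8:+C, 9:+B, 10:+C, 11:+C, 12:+C, 13:+C, 14:+C, 15:+C
Rule 4 (eight consecutive points on the same side of the centre line) is satisfied at point 15.

rule 4 at point 15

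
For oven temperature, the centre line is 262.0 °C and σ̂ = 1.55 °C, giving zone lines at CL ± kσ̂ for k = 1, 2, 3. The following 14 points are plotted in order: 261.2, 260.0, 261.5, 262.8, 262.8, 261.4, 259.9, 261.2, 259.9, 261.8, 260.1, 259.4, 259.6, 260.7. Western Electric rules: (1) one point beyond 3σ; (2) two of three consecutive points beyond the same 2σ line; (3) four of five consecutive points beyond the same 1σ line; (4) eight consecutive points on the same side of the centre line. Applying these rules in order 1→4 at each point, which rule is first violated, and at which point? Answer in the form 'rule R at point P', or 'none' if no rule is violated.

rule 3 at point 13

Zone of each point (C = within 1σ̂, B = 1σ̂–2σ̂, A = 2σ̂–3σ̂, * = beyond 3σ̂; sign = side of CL): 1:-C, 2:-B, 3:-C, 4:+C, 5:+C, 6:-C, 7:-B, 8:-C, 9:-B, 10:-C, 11:-B, 12:-B, 13:-B, 14:-C
Rule 3 (four of five consecutive points beyond the same 1σ limit) is satisfied at point 13.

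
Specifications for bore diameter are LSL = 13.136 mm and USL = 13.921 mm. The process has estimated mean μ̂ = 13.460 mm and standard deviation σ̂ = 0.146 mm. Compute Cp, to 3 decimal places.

0.896

Cp = (USL − LSL) / (6σ̂) = (13.921 − 13.136) / (6 × 0.146) = 0.7850 / 0.8760 = 0.8961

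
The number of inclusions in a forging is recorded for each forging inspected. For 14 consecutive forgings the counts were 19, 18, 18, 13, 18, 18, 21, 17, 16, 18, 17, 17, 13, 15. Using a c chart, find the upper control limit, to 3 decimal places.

c̄ = (19 + 18 + 18 + 13 + 18 + 18 + 21 + 17 + 16 + 18 + 17 + 17 + 13 + 15) / 14 = 238 / 14 = 17.0000
UCL = c̄ + 3√c̄ = 17.0000 + 3 × √17.0000 = 17.0000 + 3 × 4.1231 = 29.3693

29.369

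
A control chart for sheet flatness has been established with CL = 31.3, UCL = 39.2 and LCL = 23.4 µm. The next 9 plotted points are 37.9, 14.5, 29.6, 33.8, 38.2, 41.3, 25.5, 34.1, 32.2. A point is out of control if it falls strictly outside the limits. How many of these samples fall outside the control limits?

2

Compare each point to [23.4, 39.2]: sample 2 = 14.5 < LCL; sample 6 = 41.3 > UCL.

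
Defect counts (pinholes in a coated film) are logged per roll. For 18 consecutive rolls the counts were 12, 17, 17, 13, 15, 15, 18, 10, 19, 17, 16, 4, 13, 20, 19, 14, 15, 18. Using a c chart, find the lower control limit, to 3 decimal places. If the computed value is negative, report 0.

3.449

c̄ = (12 + 17 + 17 + 13 + 15 + 15 + 18 + 10 + 19 + 17 + 16 + 4 + 13 + 20 + 19 + 14 + 15 + 18) / 18 = 272 / 18 = 15.1111
LCL = c̄ − 3√c̄ = 15.1111 − 3 × 3.8873 = 3.4492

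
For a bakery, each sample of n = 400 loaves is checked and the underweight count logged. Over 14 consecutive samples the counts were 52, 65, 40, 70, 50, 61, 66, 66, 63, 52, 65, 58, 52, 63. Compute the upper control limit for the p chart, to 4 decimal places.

p̄ = Σdᵢ / (k·n) = 823 / (14 × 400) = 0.14696
UCL = p̄ + 3·√(p̄(1−p̄)/n) = 0.14696 + 3 × √(0.14696×0.85304/400) = 0.14696 + 3 × 0.01770 = 0.20007

0.2001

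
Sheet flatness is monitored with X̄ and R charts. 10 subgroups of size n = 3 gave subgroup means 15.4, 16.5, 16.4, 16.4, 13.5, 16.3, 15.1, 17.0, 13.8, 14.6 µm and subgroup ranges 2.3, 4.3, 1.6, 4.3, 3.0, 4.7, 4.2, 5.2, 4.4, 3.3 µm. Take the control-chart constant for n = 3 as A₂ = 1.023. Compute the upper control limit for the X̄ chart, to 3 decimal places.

19.316

X̄̄ = (15.4 + 16.5 + 16.4 + 16.4 + 13.5 + 16.3 + 15.1 + 17.0 + 13.8 + 14.6) / 10 = 155.0000 / 10 = 15.5000
R̄ = (2.3 + 4.3 + 1.6 + 4.3 + 3.0 + 4.7 + 4.2 + 5.2 + 4.4 + 3.3) / 10 = 37.3000 / 10 = 3.7300
UCL = X̄̄ + A₂·R̄ = 15.5000 + 1.023 × 3.7300 = 19.3158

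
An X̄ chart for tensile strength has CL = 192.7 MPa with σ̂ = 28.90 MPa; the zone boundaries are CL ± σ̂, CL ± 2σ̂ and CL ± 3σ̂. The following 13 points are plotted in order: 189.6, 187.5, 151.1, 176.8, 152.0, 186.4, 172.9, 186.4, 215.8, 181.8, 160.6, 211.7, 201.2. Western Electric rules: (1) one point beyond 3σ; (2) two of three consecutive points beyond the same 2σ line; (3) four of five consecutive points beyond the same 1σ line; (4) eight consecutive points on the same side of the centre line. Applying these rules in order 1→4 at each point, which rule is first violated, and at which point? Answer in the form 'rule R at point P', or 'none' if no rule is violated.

rule 4 at point 8

Zone of each point (C = within 1σ̂, B = 1σ̂–2σ̂, A = 2σ̂–3σ̂, * = beyond 3σ̂; sign = side of CL): 1:-C, 2:-C, 3:-B, 4:-C, 5:-B, 6:-C, 7:-C, 8:-C, 9:+C, 10:-C, 11:-B, 12:+C, 13:+C
Rule 4 (eight consecutive points on the same side of the centre line) is satisfied at point 8.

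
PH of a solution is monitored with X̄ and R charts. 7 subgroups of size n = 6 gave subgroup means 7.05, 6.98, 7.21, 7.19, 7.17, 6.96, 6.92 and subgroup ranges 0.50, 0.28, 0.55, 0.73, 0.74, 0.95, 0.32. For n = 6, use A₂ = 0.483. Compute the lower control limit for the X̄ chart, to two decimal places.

X̄̄ = (7.05 + 6.98 + 7.21 + 7.19 + 7.17 + 6.96 + 6.92) / 7 = 49.4800 / 7 = 7.0686
R̄ = (0.50 + 0.28 + 0.55 + 0.73 + 0.74 + 0.95 + 0.32) / 7 = 4.0700 / 7 = 0.5814
LCL = X̄̄ − A₂·R̄ = 7.0686 − 0.483 × 0.5814 = 6.7877

6.79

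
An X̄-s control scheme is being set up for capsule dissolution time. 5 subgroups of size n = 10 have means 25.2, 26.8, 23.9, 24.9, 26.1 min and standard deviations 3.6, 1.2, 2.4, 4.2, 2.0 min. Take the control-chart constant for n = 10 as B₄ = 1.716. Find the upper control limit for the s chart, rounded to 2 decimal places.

s̄ = (3.6 + 1.2 + 2.4 + 4.2 + 2.0) / 5 = 2.6800
UCL_s = B₄·s̄ = 1.716 × 2.6800 = 4.5989

4.60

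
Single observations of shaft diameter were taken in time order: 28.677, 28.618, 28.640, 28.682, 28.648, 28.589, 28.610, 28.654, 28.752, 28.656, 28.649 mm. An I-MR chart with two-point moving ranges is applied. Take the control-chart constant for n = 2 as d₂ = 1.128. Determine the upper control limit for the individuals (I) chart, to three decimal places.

28.780

X̄ = (28.677 + 28.618 + 28.640 + 28.682 + 28.648 + 28.589 + 28.610 + 28.654 + 28.752 + 28.656 + 28.649) / 11 = 28.6523
Moving ranges: 0.059, 0.022, 0.042, 0.034, 0.059, 0.021, 0.044, 0.098, 0.096, 0.007; M̄R̄ = 0.4820 / 10 = 0.0482
UCL = X̄ + 3·M̄R̄/d₂ = 28.6523 + 3 × 0.0482 / 1.128 = 28.7805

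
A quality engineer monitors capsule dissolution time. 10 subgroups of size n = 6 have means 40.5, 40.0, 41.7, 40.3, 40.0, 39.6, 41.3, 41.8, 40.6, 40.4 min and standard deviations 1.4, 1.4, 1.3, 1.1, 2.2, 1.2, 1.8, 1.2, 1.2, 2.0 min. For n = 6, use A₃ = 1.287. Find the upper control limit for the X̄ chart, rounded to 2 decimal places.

X̄̄ = (40.5 + 40.0 + 41.7 + 40.3 + 40.0 + 39.6 + 41.3 + 41.8 + 40.6 + 40.4) / 10 = 40.6200
s̄ = (1.4 + 1.4 + 1.3 + 1.1 + 2.2 + 1.2 + 1.8 + 1.2 + 1.2 + 2.0) / 10 = 1.4800
UCL = X̄̄ + A₃·s̄ = 40.6200 + 1.287 × 1.4800 = 42.5248

42.52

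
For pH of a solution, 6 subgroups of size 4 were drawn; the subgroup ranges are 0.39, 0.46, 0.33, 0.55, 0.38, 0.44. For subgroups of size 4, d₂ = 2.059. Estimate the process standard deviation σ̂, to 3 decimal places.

R̄ = (0.39 + 0.46 + 0.33 + 0.55 + 0.38 + 0.44) / 6 = 0.4250
σ̂ = R̄ / d₂ = 0.4250 / 2.059 = 0.2064

0.206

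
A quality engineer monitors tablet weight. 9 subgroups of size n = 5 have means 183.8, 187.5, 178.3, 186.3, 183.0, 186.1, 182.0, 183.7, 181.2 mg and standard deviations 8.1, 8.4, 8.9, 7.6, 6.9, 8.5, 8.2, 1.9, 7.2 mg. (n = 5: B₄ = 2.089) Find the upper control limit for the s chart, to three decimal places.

s̄ = (8.1 + 8.4 + 8.9 + 7.6 + 6.9 + 8.5 + 8.2 + 1.9 + 7.2) / 9 = 7.3000
UCL_s = B₄·s̄ = 2.089 × 7.3000 = 15.2497

15.250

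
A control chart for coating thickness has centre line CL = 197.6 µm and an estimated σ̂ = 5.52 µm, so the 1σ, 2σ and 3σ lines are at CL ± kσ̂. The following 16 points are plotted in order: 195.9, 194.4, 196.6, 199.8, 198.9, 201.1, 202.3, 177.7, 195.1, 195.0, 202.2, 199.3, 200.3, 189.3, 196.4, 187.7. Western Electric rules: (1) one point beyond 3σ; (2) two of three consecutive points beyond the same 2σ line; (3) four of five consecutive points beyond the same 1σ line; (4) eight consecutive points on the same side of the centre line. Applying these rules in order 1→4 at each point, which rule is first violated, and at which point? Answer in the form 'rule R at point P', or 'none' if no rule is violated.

Zone of each point (C = within 1σ̂, B = 1σ̂–2σ̂, A = 2σ̂–3σ̂, * = beyond 3σ̂; sign = side of CL): 1:-C, 2:-C, 3:-C, 4:+C, 5:+C, 6:+C, 7:+C, 8:-*, 9:-C, 10:-C, 11:+C, 12:+C, 13:+C, 14:-B, 15:-C, 16:-B
Rule 1 (one point beyond the 3σ limits) is satisfied at point 8.

rule 1 at point 8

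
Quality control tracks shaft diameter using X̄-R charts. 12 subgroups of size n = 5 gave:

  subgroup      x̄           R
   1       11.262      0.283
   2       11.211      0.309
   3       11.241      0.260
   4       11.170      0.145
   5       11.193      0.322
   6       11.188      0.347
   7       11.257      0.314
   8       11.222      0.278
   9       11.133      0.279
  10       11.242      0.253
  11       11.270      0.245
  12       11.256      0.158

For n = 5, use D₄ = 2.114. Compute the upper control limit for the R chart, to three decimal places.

R̄ = (0.283 + 0.309 + 0.260 + 0.145 + 0.322 + 0.347 + 0.314 + 0.278 + 0.279 + 0.253 + 0.245 + 0.158) / 12 = 3.1930 / 12 = 0.2661
UCL_R = D₄·R̄ = 2.114 × 0.2661 = 0.5625

0.563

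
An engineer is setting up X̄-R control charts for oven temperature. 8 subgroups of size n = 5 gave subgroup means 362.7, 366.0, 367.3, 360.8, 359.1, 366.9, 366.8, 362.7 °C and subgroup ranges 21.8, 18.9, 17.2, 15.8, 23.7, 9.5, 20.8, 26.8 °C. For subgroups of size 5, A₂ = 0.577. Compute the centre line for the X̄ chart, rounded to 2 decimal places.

364.04

X̄̄ = (362.7 + 366.0 + 367.3 + 360.8 + 359.1 + 366.9 + 366.8 + 362.7) / 8 = 2912.3000 / 8 = 364.0375
CL = X̄̄ = 364.0375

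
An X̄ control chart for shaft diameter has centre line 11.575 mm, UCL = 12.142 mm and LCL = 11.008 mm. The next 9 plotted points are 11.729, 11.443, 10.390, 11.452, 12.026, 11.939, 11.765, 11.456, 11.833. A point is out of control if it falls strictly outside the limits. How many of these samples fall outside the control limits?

1

Compare each point to [11.008, 12.142]: sample 3 = 10.390 < LCL.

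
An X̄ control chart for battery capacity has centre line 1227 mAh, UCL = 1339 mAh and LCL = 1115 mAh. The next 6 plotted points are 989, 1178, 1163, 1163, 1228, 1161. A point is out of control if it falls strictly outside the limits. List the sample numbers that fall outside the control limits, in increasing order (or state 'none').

Compare each point to [1115, 1339]: sample 1 = 989 < LCL.

1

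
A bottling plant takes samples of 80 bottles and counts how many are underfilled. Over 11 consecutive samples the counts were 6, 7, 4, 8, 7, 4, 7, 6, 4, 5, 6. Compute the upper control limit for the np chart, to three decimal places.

p̄ = Σdᵢ / (k·n) = 64 / (11 × 80) = 0.07273
UCL = np̄ + 3·√(np̄(1−p̄)) = 5.8182 + 3 × √(5.8182×0.92727) = 5.8182 + 3 × 2.3227 = 12.7864

12.786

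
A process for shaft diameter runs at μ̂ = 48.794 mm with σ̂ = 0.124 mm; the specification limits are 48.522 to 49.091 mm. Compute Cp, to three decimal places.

0.765

Cp = (USL − LSL) / (6σ̂) = (49.091 − 48.522) / (6 × 0.124) = 0.5690 / 0.7440 = 0.7648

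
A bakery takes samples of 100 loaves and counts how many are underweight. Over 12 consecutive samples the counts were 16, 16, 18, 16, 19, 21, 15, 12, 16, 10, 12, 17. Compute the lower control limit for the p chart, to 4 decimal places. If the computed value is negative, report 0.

0.0476

p̄ = Σdᵢ / (k·n) = 188 / (12 × 100) = 0.15667
LCL = p̄ − 3·√(p̄(1−p̄)/n) = 0.15667 − 3 × 0.03635 = 0.04762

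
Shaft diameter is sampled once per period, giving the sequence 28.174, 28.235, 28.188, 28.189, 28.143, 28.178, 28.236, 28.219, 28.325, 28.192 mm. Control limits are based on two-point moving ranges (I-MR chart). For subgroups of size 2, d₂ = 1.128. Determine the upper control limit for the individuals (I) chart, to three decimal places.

X̄ = (28.174 + 28.235 + 28.188 + 28.189 + 28.143 + 28.178 + 28.236 + 28.219 + 28.325 + 28.192) / 10 = 28.2079
Moving ranges: 0.061, 0.047, 0.001, 0.046, 0.035, 0.058, 0.017, 0.106, 0.133; M̄R̄ = 0.5040 / 9 = 0.0560
UCL = X̄ + 3·M̄R̄/d₂ = 28.2079 + 3 × 0.0560 / 1.128 = 28.3568

28.357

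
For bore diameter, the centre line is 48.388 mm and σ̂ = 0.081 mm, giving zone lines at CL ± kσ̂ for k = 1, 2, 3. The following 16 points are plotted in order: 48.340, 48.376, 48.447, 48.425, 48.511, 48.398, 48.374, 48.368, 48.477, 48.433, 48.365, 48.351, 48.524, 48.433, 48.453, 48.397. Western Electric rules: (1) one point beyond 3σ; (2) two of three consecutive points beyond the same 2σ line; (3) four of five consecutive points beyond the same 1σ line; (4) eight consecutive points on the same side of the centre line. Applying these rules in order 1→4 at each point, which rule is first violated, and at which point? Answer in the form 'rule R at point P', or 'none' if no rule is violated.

Zone of each point (C = within 1σ̂, B = 1σ̂–2σ̂, A = 2σ̂–3σ̂, * = beyond 3σ̂; sign = side of CL): 1:-C, 2:-C, 3:+C, 4:+C, 5:+B, 6:+C, 7:-C, 8:-C, 9:+B, 10:+C, 11:-C, 12:-C, 13:+B, 14:+C, 15:+C, 16:+C
No rule fires across all 16 points.

none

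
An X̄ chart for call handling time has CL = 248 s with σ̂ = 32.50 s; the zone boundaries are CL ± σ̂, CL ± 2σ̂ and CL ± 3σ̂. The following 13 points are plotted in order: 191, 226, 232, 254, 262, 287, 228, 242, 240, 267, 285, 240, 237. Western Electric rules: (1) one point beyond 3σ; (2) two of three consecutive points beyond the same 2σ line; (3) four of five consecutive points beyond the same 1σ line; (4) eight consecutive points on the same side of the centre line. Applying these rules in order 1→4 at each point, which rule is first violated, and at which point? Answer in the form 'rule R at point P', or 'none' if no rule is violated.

Zone of each point (C = within 1σ̂, B = 1σ̂–2σ̂, A = 2σ̂–3σ̂, * = beyond 3σ̂; sign = side of CL): 1:-B, 2:-C, 3:-C, 4:+C, 5:+C, 6:+B, 7:-C, 8:-C, 9:-C, 10:+C, 11:+B, 12:-C, 13:-C
No rule fires across all 13 points.

none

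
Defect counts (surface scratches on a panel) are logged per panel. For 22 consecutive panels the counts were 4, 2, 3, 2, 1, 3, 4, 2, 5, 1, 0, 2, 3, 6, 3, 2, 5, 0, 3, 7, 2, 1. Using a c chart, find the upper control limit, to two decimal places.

7.77

c̄ = (4 + 2 + 3 + 2 + 1 + 3 + 4 + 2 + 5 + 1 + 0 + 2 + 3 + 6 + 3 + 2 + 5 + 0 + 3 + 7 + 2 + 1) / 22 = 61 / 22 = 2.7727
UCL = c̄ + 3√c̄ = 2.7727 + 3 × √2.7727 = 2.7727 + 3 × 1.6652 = 7.7682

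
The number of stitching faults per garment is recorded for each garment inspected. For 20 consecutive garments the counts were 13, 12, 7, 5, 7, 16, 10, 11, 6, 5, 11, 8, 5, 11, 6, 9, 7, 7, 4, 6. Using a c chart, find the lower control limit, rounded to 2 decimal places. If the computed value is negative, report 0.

c̄ = (13 + 12 + 7 + 5 + 7 + 16 + 10 + 11 + 6 + 5 + 11 + 8 + 5 + 11 + 6 + 9 + 7 + 7 + 4 + 6) / 20 = 166 / 20 = 8.3000
LCL = c̄ − 3√c̄ = 8.3000 − 3 × 2.8810 = -0.3429 → 0 (cannot be negative)

0.00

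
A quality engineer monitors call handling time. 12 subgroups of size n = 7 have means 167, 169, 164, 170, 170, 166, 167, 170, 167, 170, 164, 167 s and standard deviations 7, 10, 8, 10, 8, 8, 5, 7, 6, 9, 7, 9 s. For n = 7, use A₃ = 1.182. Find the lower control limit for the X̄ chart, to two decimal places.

158.32

X̄̄ = (167 + 169 + 164 + 170 + 170 + 166 + 167 + 170 + 167 + 170 + 164 + 167) / 12 = 167.5833
s̄ = (7 + 10 + 8 + 10 + 8 + 8 + 5 + 7 + 6 + 9 + 7 + 9) / 12 = 7.8333
LCL = X̄̄ − A₃·s̄ = 167.5833 − 1.182 × 7.8333 = 158.3243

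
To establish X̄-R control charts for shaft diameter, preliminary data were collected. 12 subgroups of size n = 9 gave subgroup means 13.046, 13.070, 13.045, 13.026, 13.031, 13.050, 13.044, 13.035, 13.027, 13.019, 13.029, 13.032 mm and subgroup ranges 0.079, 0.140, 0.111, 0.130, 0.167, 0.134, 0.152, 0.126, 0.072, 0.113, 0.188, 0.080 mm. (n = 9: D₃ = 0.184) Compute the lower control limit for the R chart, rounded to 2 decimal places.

0.02

R̄ = (0.079 + 0.140 + 0.111 + 0.130 + 0.167 + 0.134 + 0.152 + 0.126 + 0.072 + 0.113 + 0.188 + 0.080) / 12 = 1.4920 / 12 = 0.1243
LCL_R = D₃·R̄ = 0.184 × 0.1243 = 0.0229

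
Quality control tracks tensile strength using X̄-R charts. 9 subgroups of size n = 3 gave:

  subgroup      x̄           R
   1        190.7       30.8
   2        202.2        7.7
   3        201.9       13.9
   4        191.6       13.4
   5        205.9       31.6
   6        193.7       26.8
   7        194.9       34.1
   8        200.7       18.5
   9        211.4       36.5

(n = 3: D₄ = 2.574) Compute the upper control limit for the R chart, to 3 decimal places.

61.004

R̄ = (30.8 + 7.7 + 13.9 + 13.4 + 31.6 + 26.8 + 34.1 + 18.5 + 36.5) / 9 = 213.3000 / 9 = 23.7000
UCL_R = D₄·R̄ = 2.574 × 23.7000 = 61.0038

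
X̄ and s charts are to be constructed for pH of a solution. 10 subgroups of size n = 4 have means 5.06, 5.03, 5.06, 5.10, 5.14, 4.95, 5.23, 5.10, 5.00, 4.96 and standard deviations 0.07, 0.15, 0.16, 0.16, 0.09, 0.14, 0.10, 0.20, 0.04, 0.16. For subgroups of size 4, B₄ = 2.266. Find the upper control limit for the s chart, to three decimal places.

s̄ = (0.07 + 0.15 + 0.16 + 0.16 + 0.09 + 0.14 + 0.10 + 0.20 + 0.04 + 0.16) / 10 = 0.1270
UCL_s = B₄·s̄ = 2.266 × 0.1270 = 0.2878

0.288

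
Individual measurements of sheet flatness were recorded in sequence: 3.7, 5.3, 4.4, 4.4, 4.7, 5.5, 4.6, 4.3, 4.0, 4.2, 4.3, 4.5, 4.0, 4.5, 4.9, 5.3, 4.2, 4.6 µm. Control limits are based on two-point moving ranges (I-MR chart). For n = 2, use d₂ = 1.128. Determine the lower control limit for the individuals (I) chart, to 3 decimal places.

3.130

X̄ = (3.7 + 5.3 + 4.4 + 4.4 + 4.7 + 5.5 + 4.6 + 4.3 + 4.0 + 4.2 + 4.3 + 4.5 + 4.0 + 4.5 + 4.9 + 5.3 + 4.2 + 4.6) / 18 = 4.5222
Moving ranges: 1.6, 0.9, 0.0, 0.3, 0.8, 0.9, 0.3, 0.3, 0.2, 0.1, 0.2, 0.5, 0.5, 0.4, 0.4, 1.1, 0.4; M̄R̄ = 8.9000 / 17 = 0.5235
LCL = X̄ − 3·M̄R̄/d₂ = 4.5222 − 3 × 0.5235 / 1.128 = 3.1299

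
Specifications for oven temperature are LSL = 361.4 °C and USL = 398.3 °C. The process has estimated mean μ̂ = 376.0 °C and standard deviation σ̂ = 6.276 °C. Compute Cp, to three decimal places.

0.980

Cp = (USL − LSL) / (6σ̂) = (398.3 − 361.4) / (6 × 6.276) = 36.9000 / 37.6560 = 0.9799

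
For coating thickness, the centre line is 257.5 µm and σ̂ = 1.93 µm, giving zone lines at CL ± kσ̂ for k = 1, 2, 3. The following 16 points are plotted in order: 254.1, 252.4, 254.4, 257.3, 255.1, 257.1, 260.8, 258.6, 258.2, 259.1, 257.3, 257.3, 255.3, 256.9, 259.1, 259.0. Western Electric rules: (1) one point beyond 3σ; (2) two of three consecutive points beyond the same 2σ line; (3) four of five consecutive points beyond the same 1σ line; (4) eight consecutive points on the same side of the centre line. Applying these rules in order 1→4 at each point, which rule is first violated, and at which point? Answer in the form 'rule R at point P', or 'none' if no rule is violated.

rule 3 at point 5

Zone of each point (C = within 1σ̂, B = 1σ̂–2σ̂, A = 2σ̂–3σ̂, * = beyond 3σ̂; sign = side of CL): 1:-B, 2:-A, 3:-B, 4:-C, 5:-B, 6:-C, 7:+B, 8:+C, 9:+C, 10:+C, 11:-C, 12:-C, 13:-B, 14:-C, 15:+C, 16:+C
Rule 3 (four of five consecutive points beyond the same 1σ limit) is satisfied at point 5.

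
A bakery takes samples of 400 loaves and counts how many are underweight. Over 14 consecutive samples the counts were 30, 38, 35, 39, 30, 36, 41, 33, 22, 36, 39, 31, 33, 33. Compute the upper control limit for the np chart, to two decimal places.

50.73

p̄ = Σdᵢ / (k·n) = 476 / (14 × 400) = 0.08500
UCL = np̄ + 3·√(np̄(1−p̄)) = 34.0000 + 3 × √(34.0000×0.91500) = 34.0000 + 3 × 5.5776 = 50.7329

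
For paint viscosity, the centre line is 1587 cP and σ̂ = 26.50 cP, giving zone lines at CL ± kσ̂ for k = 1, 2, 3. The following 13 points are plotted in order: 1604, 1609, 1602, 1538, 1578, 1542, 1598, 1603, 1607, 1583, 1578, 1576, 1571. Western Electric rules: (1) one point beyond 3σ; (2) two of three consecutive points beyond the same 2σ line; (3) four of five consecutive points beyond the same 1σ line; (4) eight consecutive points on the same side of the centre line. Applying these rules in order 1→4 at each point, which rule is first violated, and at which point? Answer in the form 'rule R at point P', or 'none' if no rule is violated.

none

Zone of each point (C = within 1σ̂, B = 1σ̂–2σ̂, A = 2σ̂–3σ̂, * = beyond 3σ̂; sign = side of CL): 1:+C, 2:+C, 3:+C, 4:-B, 5:-C, 6:-B, 7:+C, 8:+C, 9:+C, 10:-C, 11:-C, 12:-C, 13:-C
No rule fires across all 13 points.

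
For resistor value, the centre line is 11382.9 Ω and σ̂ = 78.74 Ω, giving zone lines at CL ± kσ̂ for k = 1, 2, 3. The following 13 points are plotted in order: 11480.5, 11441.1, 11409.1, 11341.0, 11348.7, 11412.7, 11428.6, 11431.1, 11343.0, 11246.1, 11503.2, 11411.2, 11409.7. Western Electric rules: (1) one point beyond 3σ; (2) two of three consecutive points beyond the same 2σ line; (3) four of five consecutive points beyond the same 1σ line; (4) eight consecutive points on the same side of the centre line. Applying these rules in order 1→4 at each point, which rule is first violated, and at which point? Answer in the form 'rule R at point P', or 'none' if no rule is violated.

Zone of each point (C = within 1σ̂, B = 1σ̂–2σ̂, A = 2σ̂–3σ̂, * = beyond 3σ̂; sign = side of CL): 1:+B, 2:+C, 3:+C, 4:-C, 5:-C, 6:+C, 7:+C, 8:+C, 9:-C, 10:-B, 11:+B, 12:+C, 13:+C
No rule fires across all 13 points.

none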